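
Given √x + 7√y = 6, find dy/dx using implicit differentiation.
Take d/dx of both sides. Since y is implicitly a function of x, the chain rule attaches a y' = dy/dx factor whenever we differentiate through y.

Set F(x, y) = (left side) − (right side), so the curve is F = 0. Differentiating each term of F:
  d/dx[√(x)] = 1/(2√(x))
  d/dx[7√(y)] = 7·y'/(2√(y))
  d/dx[-6] = 0

Collecting, the y'-free part is the partial derivative in x and the y' coefficient is the partial derivative in y:
  ∂F/∂x = 1/(2√(x))
  ∂F/∂y = 7/(2√(y))

so d/dx[F(x, y(x))] = ∂F/∂x + (∂F/∂y)·y' = 0. Rearranging,
  dy/dx = -(∂F/∂x)/(∂F/∂y) = -(1/(2√(x)))/(7/(2√(y))) = -√(y)/(7√(x))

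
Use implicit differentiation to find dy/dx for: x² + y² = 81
Apply d/dx to both sides, remembering that y depends on x. Each occurrence of y therefore brings in a y' = dy/dx via the chain rule.

With F(x, y) equal to the left-hand side minus the right, differentiate F term by term:
  d/dx[x^2] = 2x
  d/dx[y^2] = 2y·y'
  d/dx[-81] = 0
Adding these up, d/dx[F] = 0 becomes
  (2x) + (2y)·y' = 0,
so isolating y',
  dy/dx = -(2x)/(2y) = -x/y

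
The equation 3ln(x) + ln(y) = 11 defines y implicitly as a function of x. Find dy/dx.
Take d/dx of both sides. Since y is implicitly a function of x, the chain rule attaches a y' = dy/dx factor whenever we differentiate through y.

Set F(x, y) = (left side) − (right side), so the curve is F = 0. Differentiating each term of F:
  d/dx[3ln(x)] = 3/x
  d/dx[ln(y)] = y'/y
  d/dx[-11] = 0

Collecting, the y'-free part is the partial derivative in x and the y' coefficient is the partial derivative in y:
  ∂F/∂x = 3/x
  ∂F/∂y = 1/y

so d/dx[F(x, y(x))] = ∂F/∂x + (∂F/∂y)·y' = 0. Rearranging,
  dy/dx = -(∂F/∂x)/(∂F/∂y) = -(3/x)/(1/y) = -3y/x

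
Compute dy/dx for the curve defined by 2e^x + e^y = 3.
Differentiate both sides with respect to x, treating y as y(x). By the chain rule, any term containing y contributes a factor of y' = dy/dx when we differentiate it.

Move every term to one side and write the relation as F(x, y) = 0. Term by term,
  d/dx[2e^(x)] = 2e^(x)
  d/dx[e^(y)] = y'·e^(y)
  d/dx[-3] = 0

The pieces without y' make up ∂F/∂x and the coefficient of y' is ∂F/∂y:
  ∂F/∂x = 2e^(x),
  ∂F/∂y = e^(y).

Since d/dx[F] = ∂F/∂x + (∂F/∂y)·y' = 0, solve for y':
  (∂F/∂y)·y' = -∂F/∂x
  dy/dx = -(∂F/∂x)/(∂F/∂y) = -(2e^(x))/(e^(y)) = -2e^(x - y)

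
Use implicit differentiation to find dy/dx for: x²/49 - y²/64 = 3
Differentiate both sides with respect to x, treating y as y(x). By the chain rule, any term containing y contributes a factor of y' = dy/dx when we differentiate it.

Move every term to one side and write the relation as F(x, y) = 0. Term by term,
  d/dx[x^2/49] = 2x/49
  d/dx[-y^2/64] = -y·y'/32
  d/dx[-3] = 0

The pieces without y' make up ∂F/∂x and the coefficient of y' is ∂F/∂y:
  ∂F/∂x = 2x/49,
  ∂F/∂y = -y/32.

Since d/dx[F] = ∂F/∂x + (∂F/∂y)·y' = 0, solve for y':
  (∂F/∂y)·y' = -∂F/∂x
  dy/dx = -(∂F/∂x)/(∂F/∂y) = -(2x/49)/(-y/32) = 64x/(49y)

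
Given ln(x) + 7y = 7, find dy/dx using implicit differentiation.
Take d/dx of both sides. Since y is implicitly a function of x, the chain rule attaches a y' = dy/dx factor whenever we differentiate through y.

Set F(x, y) = (left side) − (right side), so the curve is F = 0. Differentiating each term of F:
  d/dx[7y] = 7·y'
  d/dx[ln(x)] = 1/x
  d/dx[-7] = 0

Collecting, the y'-free part is the partial derivative in x and the y' coefficient is the partial derivative in y:
  ∂F/∂x = 1/x
  ∂F/∂y = 7

so d/dx[F(x, y(x))] = ∂F/∂x + (∂F/∂y)·y' = 0. Rearranging,
  dy/dx = -(∂F/∂x)/(∂F/∂y) = -(1/x)/(7) = -1/(7x)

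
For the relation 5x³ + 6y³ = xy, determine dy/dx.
Take d/dx of both sides. Since y is implicitly a function of x, the chain rule attaches a y' = dy/dx factor whenever we differentiate through y.

Set F(x, y) = (left side) − (right side), so the curve is F = 0. Differentiating each term of F:
  d/dx[5x^3] = 15x^2
  d/dx[-xy] = -x·y' - y
  d/dx[6y^3] = 18y^2·y'

Collecting, the y'-free part is the partial derivative in x and the y' coefficient is the partial derivative in y:
  ∂F/∂x = 15x^2 - y
  ∂F/∂y = -x + 18y^2

so d/dx[F(x, y(x))] = ∂F/∂x + (∂F/∂y)·y' = 0. Rearranging,
  dy/dx = -(∂F/∂x)/(∂F/∂y) = -(15x^2 - y)/(-x + 18y^2) = (15x^2 - y)/(x - 18y^2)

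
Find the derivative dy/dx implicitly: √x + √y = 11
Differentiate the relation implicitly: treat y = y(x) and apply the chain rule, so every y-derivative picks up a y' = dy/dx factor.

With everything moved to the left-hand side, differentiate term by term:
  d/dx[√(x)] = 1/(2√(x))
  d/dx[√(y)] = y'/(2√(y))
  d/dx[-11] = 0

Separating the contributions that come from x directly and those that come through y:
  without y':      1/(2√(x))
  multiplying y':  1/(2√(y))

so (1/(2√(x))) + (1/(2√(y)))·y' = 0, and therefore
  dy/dx = -(1/(2√(x)))/(1/(2√(y))) = -√(y)/√(x)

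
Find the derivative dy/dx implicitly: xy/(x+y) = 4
Differentiate the relation implicitly: treat y = y(x) and apply the chain rule, so every y-derivative picks up a y' = dy/dx factor.

With everything moved to the left-hand side, differentiate term by term:
  d/dx[xy/(x + y)] = xy(-y' - 1)/(x + y)^2 + x·y'/(x + y) + y/(x + y)
  d/dx[-4] = 0

Separating the contributions that come from x directly and those that come through y:
  without y':      -xy/(x + y)^2 + y/(x + y)
  multiplying y':  -xy/(x + y)^2 + x/(x + y)

so (-xy/(x + y)^2 + y/(x + y)) + (-xy/(x + y)^2 + x/(x + y))·y' = 0, and therefore
  dy/dx = -(-xy/(x + y)^2 + y/(x + y))/(-xy/(x + y)^2 + x/(x + y))
        = -(y^2/(x + y)^2)/(x^2/(x + y)^2) = -y^2/x^2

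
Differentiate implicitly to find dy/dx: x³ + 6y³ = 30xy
Differentiate both sides with respect to x, treating y as y(x). By the chain rule, any term containing y contributes a factor of y' = dy/dx when we differentiate it.

Move every term to one side and write the relation as F(x, y) = 0. Term by term,
  d/dx[x^3] = 3x^2
  d/dx[-30xy] = -30x·y' - 30y
  d/dx[6y^3] = 18y^2·y'

The pieces without y' make up ∂F/∂x and the coefficient of y' is ∂F/∂y:
  ∂F/∂x = 3x^2 - 30y,
  ∂F/∂y = -30x + 18y^2.

Since d/dx[F] = ∂F/∂x + (∂F/∂y)·y' = 0, solve for y':
  (∂F/∂y)·y' = -∂F/∂x
  dy/dx = -(∂F/∂x)/(∂F/∂y) = -(3x^2 - 30y)/(-30x + 18y^2) = (x^2 - 10y)/(2(5x - 3y^2))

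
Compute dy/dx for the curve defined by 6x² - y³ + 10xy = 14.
Differentiate both sides with respect to x, treating y as y(x). By the chain rule, any term containing y contributes a factor of y' = dy/dx when we differentiate it.

Move every term to one side and write the relation as F(x, y) = 0. Term by term,
  d/dx[6x^2] = 12x
  d/dx[10xy] = 10x·y' + 10y
  d/dx[-y^3] = -3y^2·y'
  d/dx[-14] = 0

The pieces without y' make up ∂F/∂x and the coefficient of y' is ∂F/∂y:
  ∂F/∂x = 12x + 10y,
  ∂F/∂y = 10x - 3y^2.

Since d/dx[F] = ∂F/∂x + (∂F/∂y)·y' = 0, solve for y':
  (∂F/∂y)·y' = -∂F/∂x
  dy/dx = -(∂F/∂x)/(∂F/∂y) = -(12x + 10y)/(10x - 3y^2) = 2(-6x - 5y)/(10x - 3y^2)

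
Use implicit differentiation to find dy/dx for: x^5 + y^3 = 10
Take d/dx of both sides. Since y is implicitly a function of x, the chain rule attaches a y' = dy/dx factor whenever we differentiate through y.

Set F(x, y) = (left side) − (right side), so the curve is F = 0. Differentiating each term of F:
  d/dx[x^5] = 5x^4
  d/dx[y^3] = 3y^2·y'
  d/dx[-10] = 0

Collecting, the y'-free part is the partial derivative in x and the y' coefficient is the partial derivative in y:
  ∂F/∂x = 5x^4
  ∂F/∂y = 3y^2

so d/dx[F(x, y(x))] = ∂F/∂x + (∂F/∂y)·y' = 0. Rearranging,
  dy/dx = -(∂F/∂x)/(∂F/∂y) = -(5x^4)/(3y^2) = -5x^4/(3y^2)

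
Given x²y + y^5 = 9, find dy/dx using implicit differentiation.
Take d/dx of both sides. Since y is implicitly a function of x, the chain rule attaches a y' = dy/dx factor whenever we differentiate through y.

Set F(x, y) = (left side) − (right side), so the curve is F = 0. Differentiating each term of F:
  d/dx[x^2y] = x^2·y' + 2xy
  d/dx[y^5] = 5y^4·y'
  d/dx[-9] = 0

Collecting, the y'-free part is the partial derivative in x and the y' coefficient is the partial derivative in y:
  ∂F/∂x = 2xy
  ∂F/∂y = x^2 + 5y^4

so d/dx[F(x, y(x))] = ∂F/∂x + (∂F/∂y)·y' = 0. Rearranging,
  dy/dx = -(∂F/∂x)/(∂F/∂y) = -(2xy)/(x^2 + 5y^4) = -2xy/(x^2 + 5y^4)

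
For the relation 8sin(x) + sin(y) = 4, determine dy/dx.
Differentiate the relation implicitly: treat y = y(x) and apply the chain rule, so every y-derivative picks up a y' = dy/dx factor.

With everything moved to the left-hand side, differentiate term by term:
  d/dx[8sin(x)] = 8cos(x)
  d/dx[sin(y)] = y'·cos(y)
  d/dx[-4] = 0

Separating the contributions that come from x directly and those that come through y:
  without y':      8cos(x)
  multiplying y':  cos(y)

so (8cos(x)) + (cos(y))·y' = 0, and therefore
  dy/dx = -(8cos(x))/(cos(y)) = -8cos(x)/cos(y)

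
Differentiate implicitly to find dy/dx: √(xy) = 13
Differentiate both sides with respect to x, treating y as y(x). By the chain rule, any term containing y contributes a factor of y' = dy/dx when we differentiate it.

Move every term to one side and write the relation as F(x, y) = 0. Term by term,
  d/dx[√(xy)] = √(xy)(x·y'/2 + y/2)/(xy)
  d/dx[-13] = 0

The pieces without y' make up ∂F/∂x and the coefficient of y' is ∂F/∂y:
  ∂F/∂x = √(xy)/(2x),
  ∂F/∂y = √(xy)/(2y).

Since d/dx[F] = ∂F/∂x + (∂F/∂y)·y' = 0, solve for y':
  (∂F/∂y)·y' = -∂F/∂x
  dy/dx = -(∂F/∂x)/(∂F/∂y) = -(√(xy)/(2x))/(√(xy)/(2y)) = -y/x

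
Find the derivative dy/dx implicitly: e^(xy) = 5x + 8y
Take d/dx of both sides. Since y is implicitly a function of x, the chain rule attaches a y' = dy/dx factor whenever we differentiate through y.

Set F(x, y) = (left side) − (right side), so the curve is F = 0. Differentiating each term of F:
  d/dx[-5x] = -5
  d/dx[-8y] = -8·y'
  d/dx[e^(xy)] = (x·y' + y)·e^(xy)

Collecting, the y'-free part is the partial derivative in x and the y' coefficient is the partial derivative in y:
  ∂F/∂x = y·e^(xy) - 5
  ∂F/∂y = x·e^(xy) - 8

so d/dx[F(x, y(x))] = ∂F/∂x + (∂F/∂y)·y' = 0. Rearranging,
  dy/dx = -(∂F/∂x)/(∂F/∂y) = -(y·e^(xy) - 5)/(x·e^(xy) - 8) = (-y·e^(xy) + 5)/(x·e^(xy) - 8)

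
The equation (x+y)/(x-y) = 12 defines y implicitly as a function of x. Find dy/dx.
Differentiate both sides with respect to x, treating y as y(x). By the chain rule, any term containing y contributes a factor of y' = dy/dx when we differentiate it.

Move every term to one side and write the relation as F(x, y) = 0. Term by term,
  d/dx[(x + y)/(x - y)] = (y' + 1)/(x - y) + (x + y)(y' - 1)/(x - y)^2
  d/dx[-12] = 0

The pieces without y' make up ∂F/∂x and the coefficient of y' is ∂F/∂y:
  ∂F/∂x = 1/(x - y) - (x + y)/(x - y)^2,
  ∂F/∂y = 1/(x - y) + (x + y)/(x - y)^2.

Since d/dx[F] = ∂F/∂x + (∂F/∂y)·y' = 0, solve for y':
  (∂F/∂y)·y' = -∂F/∂x
  dy/dx = -(∂F/∂x)/(∂F/∂y) = -(1/(x - y) - (x + y)/(x - y)^2)/(1/(x - y) + (x + y)/(x - y)^2)
        = -(-2y/(x - y)^2)/(2x/(x - y)^2) = y/x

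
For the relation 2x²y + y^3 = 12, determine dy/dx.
Take d/dx of both sides. Since y is implicitly a function of x, the chain rule attaches a y' = dy/dx factor whenever we differentiate through y.

Set F(x, y) = (left side) − (right side), so the curve is F = 0. Differentiating each term of F:
  d/dx[2x^2y] = 2x^2·y' + 4xy
  d/dx[y^3] = 3y^2·y'
  d/dx[-12] = 0

Collecting, the y'-free part is the partial derivative in x and the y' coefficient is the partial derivative in y:
  ∂F/∂x = 4xy
  ∂F/∂y = 2x^2 + 3y^2

so d/dx[F(x, y(x))] = ∂F/∂x + (∂F/∂y)·y' = 0. Rearranging,
  dy/dx = -(∂F/∂x)/(∂F/∂y) = -(4xy)/(2x^2 + 3y^2) = -4xy/(2x^2 + 3y^2)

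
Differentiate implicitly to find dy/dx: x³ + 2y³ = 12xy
Differentiate both sides with respect to x, treating y as y(x). By the chain rule, any term containing y contributes a factor of y' = dy/dx when we differentiate it.

Move every term to one side and write the relation as F(x, y) = 0. Term by term,
  d/dx[x^3] = 3x^2
  d/dx[-12xy] = -12x·y' - 12y
  d/dx[2y^3] = 6y^2·y'

The pieces without y' make up ∂F/∂x and the coefficient of y' is ∂F/∂y:
  ∂F/∂x = 3x^2 - 12y,
  ∂F/∂y = -12x + 6y^2.

Since d/dx[F] = ∂F/∂x + (∂F/∂y)·y' = 0, solve for y':
  (∂F/∂y)·y' = -∂F/∂x
  dy/dx = -(∂F/∂x)/(∂F/∂y) = -(3x^2 - 12y)/(-12x + 6y^2) = (x^2 - 4y)/(2(2x - y^2))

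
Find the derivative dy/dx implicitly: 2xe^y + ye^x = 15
Differentiate the relation implicitly: treat y = y(x) and apply the chain rule, so every y-derivative picks up a y' = dy/dx factor.

With everything moved to the left-hand side, differentiate term by term:
  d/dx[2x·e^(y)] = 2x·y'·e^(y) + 2e^(y)
  d/dx[y·e^(x)] = y·e^(x) + y'·e^(x)
  d/dx[-15] = 0

Separating the contributions that come from x directly and those that come through y:
  without y':      y·e^(x) + 2e^(y)
  multiplying y':  2x·e^(y) + e^(x)

so (y·e^(x) + 2e^(y)) + (2x·e^(y) + e^(x))·y' = 0, and therefore
  dy/dx = -(y·e^(x) + 2e^(y))/(2x·e^(y) + e^(x)) = (-y·e^(x) - 2e^(y))/(2x·e^(y) + e^(x))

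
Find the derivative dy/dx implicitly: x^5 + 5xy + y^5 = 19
Differentiate both sides with respect to x, treating y as y(x). By the chain rule, any term containing y contributes a factor of y' = dy/dx when we differentiate it.

Move every term to one side and write the relation as F(x, y) = 0. Term by term,
  d/dx[x^5] = 5x^4
  d/dx[5xy] = 5x·y' + 5y
  d/dx[y^5] = 5y^4·y'
  d/dx[-19] = 0

The pieces without y' make up ∂F/∂x and the coefficient of y' is ∂F/∂y:
  ∂F/∂x = 5x^4 + 5y,
  ∂F/∂y = 5x + 5y^4.

Since d/dx[F] = ∂F/∂x + (∂F/∂y)·y' = 0, solve for y':
  (∂F/∂y)·y' = -∂F/∂x
  dy/dx = -(∂F/∂x)/(∂F/∂y) = -(5x^4 + 5y)/(5x + 5y^4) = (-x^4 - y)/(x + y^4)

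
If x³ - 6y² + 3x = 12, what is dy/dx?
Take d/dx of both sides. Since y is implicitly a function of x, the chain rule attaches a y' = dy/dx factor whenever we differentiate through y.

Set F(x, y) = (left side) − (right side), so the curve is F = 0. Differentiating each term of F:
  d/dx[x^3] = 3x^2
  d/dx[3x] = 3
  d/dx[-6y^2] = -12y·y'
  d/dx[-12] = 0

Collecting, the y'-free part is the partial derivative in x and the y' coefficient is the partial derivative in y:
  ∂F/∂x = 3x^2 + 3
  ∂F/∂y = -12y

so d/dx[F(x, y(x))] = ∂F/∂x + (∂F/∂y)·y' = 0. Rearranging,
  dy/dx = -(∂F/∂x)/(∂F/∂y) = -(3x^2 + 3)/(-12y) = (x^2 + 1)/(4y)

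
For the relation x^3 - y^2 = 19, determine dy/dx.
Differentiate the relation implicitly: treat y = y(x) and apply the chain rule, so every y-derivative picks up a y' = dy/dx factor.

With everything moved to the left-hand side, differentiate term by term:
  d/dx[x^3] = 3x^2
  d/dx[-y^2] = -2y·y'
  d/dx[-19] = 0

Separating the contributions that come from x directly and those that come through y:
  without y':      3x^2
  multiplying y':  -2y

so (3x^2) + (-2y)·y' = 0, and therefore
  dy/dx = -(3x^2)/(-2y) = 3x^2/(2y)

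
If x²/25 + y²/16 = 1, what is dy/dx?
Apply d/dx to both sides, remembering that y depends on x. Each occurrence of y therefore brings in a y' = dy/dx via the chain rule.

With F(x, y) equal to the left-hand side minus the right, differentiate F term by term:
  d/dx[x^2/25] = 2x/25
  d/dx[y^2/16] = y·y'/8
  d/dx[-1] = 0
Adding these up, d/dx[F] = 0 becomes
  (2x/25) + (y/8)·y' = 0,
so isolating y',
  dy/dx = -(2x/25)/(y/8) = -16x/(25y)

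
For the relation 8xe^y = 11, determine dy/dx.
Take d/dx of both sides. Since y is implicitly a function of x, the chain rule attaches a y' = dy/dx factor whenever we differentiate through y.

Set F(x, y) = (left side) − (right side), so the curve is F = 0. Differentiating each term of F:
  d/dx[8x·e^(y)] = 8x·y'·e^(y) + 8e^(y)
  d/dx[-11] = 0

Collecting, the y'-free part is the partial derivative in x and the y' coefficient is the partial derivative in y:
  ∂F/∂x = 8e^(y)
  ∂F/∂y = 8x·e^(y)

so d/dx[F(x, y(x))] = ∂F/∂x + (∂F/∂y)·y' = 0. Rearranging,
  dy/dx = -(∂F/∂x)/(∂F/∂y) = -(8e^(y))/(8x·e^(y)) = -1/x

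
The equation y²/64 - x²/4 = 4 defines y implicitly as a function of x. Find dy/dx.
Differentiate the relation implicitly: treat y = y(x) and apply the chain rule, so every y-derivative picks up a y' = dy/dx factor.

With everything moved to the left-hand side, differentiate term by term:
  d/dx[-x^2/4] = -x/2
  d/dx[y^2/64] = y·y'/32
  d/dx[-4] = 0

Separating the contributions that come from x directly and those that come through y:
  without y':      -x/2
  multiplying y':  y/32

so (-x/2) + (y/32)·y' = 0, and therefore
  dy/dx = -(-x/2)/(y/32) = 16x/y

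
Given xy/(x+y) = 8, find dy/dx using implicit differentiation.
Differentiate both sides with respect to x, treating y as y(x). By the chain rule, any term containing y contributes a factor of y' = dy/dx when we differentiate it.

Move every term to one side and write the relation as F(x, y) = 0. Term by term,
  d/dx[xy/(x + y)] = xy(-y' - 1)/(x + y)^2 + x·y'/(x + y) + y/(x + y)
  d/dx[-8] = 0

The pieces without y' make up ∂F/∂x and the coefficient of y' is ∂F/∂y:
  ∂F/∂x = -xy/(x + y)^2 + y/(x + y),
  ∂F/∂y = -xy/(x + y)^2 + x/(x + y).

Since d/dx[F] = ∂F/∂x + (∂F/∂y)·y' = 0, solve for y':
  (∂F/∂y)·y' = -∂F/∂x
  dy/dx = -(∂F/∂x)/(∂F/∂y) = -(-xy/(x + y)^2 + y/(x + y))/(-xy/(x + y)^2 + x/(x + y))
        = -(y^2/(x + y)^2)/(x^2/(x + y)^2) = -y^2/x^2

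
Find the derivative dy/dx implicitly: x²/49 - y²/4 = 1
Take d/dx of both sides. Since y is implicitly a function of x, the chain rule attaches a y' = dy/dx factor whenever we differentiate through y.

Set F(x, y) = (left side) − (right side), so the curve is F = 0. Differentiating each term of F:
  d/dx[x^2/49] = 2x/49
  d/dx[-y^2/4] = -y·y'/2
  d/dx[-1] = 0

Collecting, the y'-free part is the partial derivative in x and the y' coefficient is the partial derivative in y:
  ∂F/∂x = 2x/49
  ∂F/∂y = -y/2

so d/dx[F(x, y(x))] = ∂F/∂x + (∂F/∂y)·y' = 0. Rearranging,
  dy/dx = -(∂F/∂x)/(∂F/∂y) = -(2x/49)/(-y/2) = 4x/(49y)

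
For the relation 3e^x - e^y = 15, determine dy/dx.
Differentiate both sides with respect to x, treating y as y(x). By the chain rule, any term containing y contributes a factor of y' = dy/dx when we differentiate it.

Move every term to one side and write the relation as F(x, y) = 0. Term by term,
  d/dx[3e^(x)] = 3e^(x)
  d/dx[-e^(y)] = -y'·e^(y)
  d/dx[-15] = 0

The pieces without y' make up ∂F/∂x and the coefficient of y' is ∂F/∂y:
  ∂F/∂x = 3e^(x),
  ∂F/∂y = -e^(y).

Since d/dx[F] = ∂F/∂x + (∂F/∂y)·y' = 0, solve for y':
  (∂F/∂y)·y' = -∂F/∂x
  dy/dx = -(∂F/∂x)/(∂F/∂y) = -(3e^(x))/(-e^(y)) = 3e^(x - y)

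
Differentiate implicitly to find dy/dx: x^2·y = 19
Apply d/dx to both sides, remembering that y depends on x. Each occurrence of y therefore brings in a y' = dy/dx via the chain rule.

With F(x, y) equal to the left-hand side minus the right, differentiate F term by term:
  d/dx[x^2y] = x^2·y' + 2xy
  d/dx[-19] = 0
Adding these up, d/dx[F] = 0 becomes
  (2xy) + (x^2)·y' = 0,
so isolating y',
  dy/dx = -(2xy)/(x^2) = -2y/x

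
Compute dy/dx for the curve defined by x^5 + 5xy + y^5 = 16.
Apply d/dx to both sides, remembering that y depends on x. Each occurrence of y therefore brings in a y' = dy/dx via the chain rule.

With F(x, y) equal to the left-hand side minus the right, differentiate F term by term:
  d/dx[x^5] = 5x^4
  d/dx[5xy] = 5x·y' + 5y
  d/dx[y^5] = 5y^4·y'
  d/dx[-16] = 0
Adding these up, d/dx[F] = 0 becomes
  (5x^4 + 5y) + (5x + 5y^4)·y' = 0,
so isolating y',
  dy/dx = -(5x^4 + 5y)/(5x + 5y^4) = (-x^4 - y)/(x + y^4)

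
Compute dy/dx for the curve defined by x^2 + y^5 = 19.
Differentiate both sides with respect to x, treating y as y(x). By the chain rule, any term containing y contributes a factor of y' = dy/dx when we differentiate it.

Move every term to one side and write the relation as F(x, y) = 0. Term by term,
  d/dx[x^2] = 2x
  d/dx[y^5] = 5y^4·y'
  d/dx[-19] = 0

The pieces without y' make up ∂F/∂x and the coefficient of y' is ∂F/∂y:
  ∂F/∂x = 2x,
  ∂F/∂y = 5y^4.

Since d/dx[F] = ∂F/∂x + (∂F/∂y)·y' = 0, solve for y':
  (∂F/∂y)·y' = -∂F/∂x
  dy/dx = -(∂F/∂x)/(∂F/∂y) = -(2x)/(5y^4) = -2x/(5y^4)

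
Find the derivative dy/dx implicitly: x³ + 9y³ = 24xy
Differentiate the relation implicitly: treat y = y(x) and apply the chain rule, so every y-derivative picks up a y' = dy/dx factor.

With everything moved to the left-hand side, differentiate term by term:
  d/dx[x^3] = 3x^2
  d/dx[-24xy] = -24x·y' - 24y
  d/dx[9y^3] = 27y^2·y'

Separating the contributions that come from x directly and those that come through y:
  without y':      3x^2 - 24y
  multiplying y':  -24x + 27y^2

so (3x^2 - 24y) + (-24x + 27y^2)·y' = 0, and therefore
  dy/dx = -(3x^2 - 24y)/(-24x + 27y^2) = (x^2 - 8y)/(8x - 9y^2)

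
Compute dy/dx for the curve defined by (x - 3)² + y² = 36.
Differentiate both sides with respect to x, treating y as y(x). By the chain rule, any term containing y contributes a factor of y' = dy/dx when we differentiate it.

Move every term to one side and write the relation as F(x, y) = 0. Term by term,
  d/dx[y^2] = 2y·y'
  d/dx[(x - 3)^2] = 2x - 6
  d/dx[-36] = 0

The pieces without y' make up ∂F/∂x and the coefficient of y' is ∂F/∂y:
  ∂F/∂x = 2x - 6,
  ∂F/∂y = 2y.

Since d/dx[F] = ∂F/∂x + (∂F/∂y)·y' = 0, solve for y':
  (∂F/∂y)·y' = -∂F/∂x
  dy/dx = -(∂F/∂x)/(∂F/∂y) = -(2x - 6)/(2y) = (3 - x)/y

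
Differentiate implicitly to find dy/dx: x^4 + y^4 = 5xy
Take d/dx of both sides. Since y is implicitly a function of x, the chain rule attaches a y' = dy/dx factor whenever we differentiate through y.

Set F(x, y) = (left side) − (right side), so the curve is F = 0. Differentiating each term of F:
  d/dx[x^4] = 4x^3
  d/dx[-5xy] = -5x·y' - 5y
  d/dx[y^4] = 4y^3·y'

Collecting, the y'-free part is the partial derivative in x and the y' coefficient is the partial derivative in y:
  ∂F/∂x = 4x^3 - 5y
  ∂F/∂y = -5x + 4y^3

so d/dx[F(x, y(x))] = ∂F/∂x + (∂F/∂y)·y' = 0. Rearranging,
  dy/dx = -(∂F/∂x)/(∂F/∂y) = -(4x^3 - 5y)/(-5x + 4y^3) = (4x^3 - 5y)/(5x - 4y^3)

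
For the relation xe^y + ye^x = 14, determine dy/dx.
Differentiate the relation implicitly: treat y = y(x) and apply the chain rule, so every y-derivative picks up a y' = dy/dx factor.

With everything moved to the left-hand side, differentiate term by term:
  d/dx[x·e^(y)] = x·y'·e^(y) + e^(y)
  d/dx[y·e^(x)] = y·e^(x) + y'·e^(x)
  d/dx[-14] = 0

Separating the contributions that come from x directly and those that come through y:
  without y':      y·e^(x) + e^(y)
  multiplying y':  x·e^(y) + e^(x)

so (y·e^(x) + e^(y)) + (x·e^(y) + e^(x))·y' = 0, and therefore
  dy/dx = -(y·e^(x) + e^(y))/(x·e^(y) + e^(x)) = (-y·e^(x) - e^(y))/(x·e^(y) + e^(x))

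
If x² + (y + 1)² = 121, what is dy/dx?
Differentiate the relation implicitly: treat y = y(x) and apply the chain rule, so every y-derivative picks up a y' = dy/dx factor.

With everything moved to the left-hand side, differentiate term by term:
  d/dx[x^2] = 2x
  d/dx[(y + 1)^2] = 2·y'(y + 1)
  d/dx[-121] = 0

Separating the contributions that come from x directly and those that come through y:
  without y':      2x
  multiplying y':  2y + 2

so (2x) + (2y + 2)·y' = 0, and therefore
  dy/dx = -(2x)/(2y + 2) = -x/(y + 1)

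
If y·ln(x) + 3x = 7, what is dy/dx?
Differentiate the relation implicitly: treat y = y(x) and apply the chain rule, so every y-derivative picks up a y' = dy/dx factor.

With everything moved to the left-hand side, differentiate term by term:
  d/dx[3x] = 3
  d/dx[y·ln(x)] = y'·ln(x) + y/x
  d/dx[-7] = 0

Separating the contributions that come from x directly and those that come through y:
  without y':      3 + y/x
  multiplying y':  ln(x)

so (3 + y/x) + (ln(x))·y' = 0, and therefore
  dy/dx = -(3 + y/x)/(ln(x))
        = -((3x + y)/x)/(ln(x)) = (-3x - y)/(x·ln(x))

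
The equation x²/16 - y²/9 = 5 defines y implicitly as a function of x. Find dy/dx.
Take d/dx of both sides. Since y is implicitly a function of x, the chain rule attaches a y' = dy/dx factor whenever we differentiate through y.

Set F(x, y) = (left side) − (right side), so the curve is F = 0. Differentiating each term of F:
  d/dx[x^2/16] = x/8
  d/dx[-y^2/9] = -2y·y'/9
  d/dx[-5] = 0

Collecting, the y'-free part is the partial derivative in x and the y' coefficient is the partial derivative in y:
  ∂F/∂x = x/8
  ∂F/∂y = -2y/9

so d/dx[F(x, y(x))] = ∂F/∂x + (∂F/∂y)·y' = 0. Rearranging,
  dy/dx = -(∂F/∂x)/(∂F/∂y) = -(x/8)/(-2y/9) = 9x/(16y)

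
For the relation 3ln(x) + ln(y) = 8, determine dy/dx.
Take d/dx of both sides. Since y is implicitly a function of x, the chain rule attaches a y' = dy/dx factor whenever we differentiate through y.

Set F(x, y) = (left side) − (right side), so the curve is F = 0. Differentiating each term of F:
  d/dx[3ln(x)] = 3/x
  d/dx[ln(y)] = y'/y
  d/dx[-8] = 0

Collecting, the y'-free part is the partial derivative in x and the y' coefficient is the partial derivative in y:
  ∂F/∂x = 3/x
  ∂F/∂y = 1/y

so d/dx[F(x, y(x))] = ∂F/∂x + (∂F/∂y)·y' = 0. Rearranging,
  dy/dx = -(∂F/∂x)/(∂F/∂y) = -(3/x)/(1/y) = -3y/x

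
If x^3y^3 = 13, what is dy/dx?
Differentiate the relation implicitly: treat y = y(x) and apply the chain rule, so every y-derivative picks up a y' = dy/dx factor.

With everything moved to the left-hand side, differentiate term by term:
  d/dx[x^3y^3] = 3x^3y^2·y' + 3x^2y^3
  d/dx[-13] = 0

Separating the contributions that come from x directly and those that come through y:
  without y':      3x^2y^3
  multiplying y':  3x^3y^2

so (3x^2y^3) + (3x^3y^2)·y' = 0, and therefore
  dy/dx = -(3x^2y^3)/(3x^3y^2) = -y/x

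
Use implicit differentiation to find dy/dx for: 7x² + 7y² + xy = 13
Differentiate the relation implicitly: treat y = y(x) and apply the chain rule, so every y-derivative picks up a y' = dy/dx factor.

With everything moved to the left-hand side, differentiate term by term:
  d/dx[7x^2] = 14x
  d/dx[xy] = x·y' + y
  d/dx[7y^2] = 14y·y'
  d/dx[-13] = 0

Separating the contributions that come from x directly and those that come through y:
  without y':      14x + y
  multiplying y':  x + 14y

so (14x + y) + (x + 14y)·y' = 0, and therefore
  dy/dx = -(14x + y)/(x + 14y) = (-14x - y)/(x + 14y)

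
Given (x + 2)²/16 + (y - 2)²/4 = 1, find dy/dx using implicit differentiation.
Differentiate both sides with respect to x, treating y as y(x). By the chain rule, any term containing y contributes a factor of y' = dy/dx when we differentiate it.

Move every term to one side and write the relation as F(x, y) = 0. Term by term,
  d/dx[(x + 2)^2/16] = x/8 + 1/4
  d/dx[(y - 2)^2/4] = y'(y - 2)/2
  d/dx[-1] = 0

The pieces without y' make up ∂F/∂x and the coefficient of y' is ∂F/∂y:
  ∂F/∂x = x/8 + 1/4,
  ∂F/∂y = y/2 - 1.

Since d/dx[F] = ∂F/∂x + (∂F/∂y)·y' = 0, solve for y':
  (∂F/∂y)·y' = -∂F/∂x
  dy/dx = -(∂F/∂x)/(∂F/∂y) = -(x/8 + 1/4)/(y/2 - 1)
        = -((x + 2)/8)/((y - 2)/2) = (-x - 2)/(4(y - 2))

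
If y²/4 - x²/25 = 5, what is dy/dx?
Differentiate both sides with respect to x, treating y as y(x). By the chain rule, any term containing y contributes a factor of y' = dy/dx when we differentiate it.

Move every term to one side and write the relation as F(x, y) = 0. Term by term,
  d/dx[-x^2/25] = -2x/25
  d/dx[y^2/4] = y·y'/2
  d/dx[-5] = 0

The pieces without y' make up ∂F/∂x and the coefficient of y' is ∂F/∂y:
  ∂F/∂x = -2x/25,
  ∂F/∂y = y/2.

Since d/dx[F] = ∂F/∂x + (∂F/∂y)·y' = 0, solve for y':
  (∂F/∂y)·y' = -∂F/∂x
  dy/dx = -(∂F/∂x)/(∂F/∂y) = -(-2x/25)/(y/2) = 4x/(25y)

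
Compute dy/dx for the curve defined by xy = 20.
Take d/dx of both sides. Since y is implicitly a function of x, the chain rule attaches a y' = dy/dx factor whenever we differentiate through y.

Set F(x, y) = (left side) − (right side), so the curve is F = 0. Differentiating each term of F:
  d/dx[xy] = x·y' + y
  d/dx[-20] = 0

Collecting, the y'-free part is the partial derivative in x and the y' coefficient is the partial derivative in y:
  ∂F/∂x = y
  ∂F/∂y = x

so d/dx[F(x, y(x))] = ∂F/∂x + (∂F/∂y)·y' = 0. Rearranging,
  dy/dx = -(∂F/∂x)/(∂F/∂y) = -(y)/(x) = -y/x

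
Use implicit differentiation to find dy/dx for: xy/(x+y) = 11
Differentiate both sides with respect to x, treating y as y(x). By the chain rule, any term containing y contributes a factor of y' = dy/dx when we differentiate it.

Move every term to one side and write the relation as F(x, y) = 0. Term by term,
  d/dx[xy/(x + y)] = xy(-y' - 1)/(x + y)^2 + x·y'/(x + y) + y/(x + y)
  d/dx[-11] = 0

The pieces without y' make up ∂F/∂x and the coefficient of y' is ∂F/∂y:
  ∂F/∂x = -xy/(x + y)^2 + y/(x + y),
  ∂F/∂y = -xy/(x + y)^2 + x/(x + y).

Since d/dx[F] = ∂F/∂x + (∂F/∂y)·y' = 0, solve for y':
  (∂F/∂y)·y' = -∂F/∂x
  dy/dx = -(∂F/∂x)/(∂F/∂y) = -(-xy/(x + y)^2 + y/(x + y))/(-xy/(x + y)^2 + x/(x + y))
        = -(y^2/(x + y)^2)/(x^2/(x + y)^2) = -y^2/x^2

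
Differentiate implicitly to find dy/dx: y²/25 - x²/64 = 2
Differentiate both sides with respect to x, treating y as y(x). By the chain rule, any term containing y contributes a factor of y' = dy/dx when we differentiate it.

Move every term to one side and write the relation as F(x, y) = 0. Term by term,
  d/dx[-x^2/64] = -x/32
  d/dx[y^2/25] = 2y·y'/25
  d/dx[-2] = 0

The pieces without y' make up ∂F/∂x and the coefficient of y' is ∂F/∂y:
  ∂F/∂x = -x/32,
  ∂F/∂y = 2y/25.

Since d/dx[F] = ∂F/∂x + (∂F/∂y)·y' = 0, solve for y':
  (∂F/∂y)·y' = -∂F/∂x
  dy/dx = -(∂F/∂x)/(∂F/∂y) = -(-x/32)/(2y/25) = 25x/(64y)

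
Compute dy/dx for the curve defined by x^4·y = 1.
Differentiate the relation implicitly: treat y = y(x) and apply the chain rule, so every y-derivative picks up a y' = dy/dx factor.

With everything moved to the left-hand side, differentiate term by term:
  d/dx[x^4y] = x^4·y' + 4x^3y
  d/dx[-1] = 0

Separating the contributions that come from x directly and those that come through y:
  without y':      4x^3y
  multiplying y':  x^4

so (4x^3y) + (x^4)·y' = 0, and therefore
  dy/dx = -(4x^3y)/(x^4) = -4y/x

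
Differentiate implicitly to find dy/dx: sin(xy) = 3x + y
Differentiate the relation implicitly: treat y = y(x) and apply the chain rule, so every y-derivative picks up a y' = dy/dx factor.

With everything moved to the left-hand side, differentiate term by term:
  d/dx[-3x] = -3
  d/dx[-y] = -y'
  d/dx[sin(xy)] = (x·y' + y)·cos(xy)

Separating the contributions that come from x directly and those that come through y:
  without y':      y·cos(xy) - 3
  multiplying y':  x·cos(xy) - 1

so (y·cos(xy) - 3) + (x·cos(xy) - 1)·y' = 0, and therefore
  dy/dx = -(y·cos(xy) - 3)/(x·cos(xy) - 1) = (-y·cos(xy) + 3)/(x·cos(xy) - 1)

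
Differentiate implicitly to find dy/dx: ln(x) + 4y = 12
Differentiate the relation implicitly: treat y = y(x) and apply the chain rule, so every y-derivative picks up a y' = dy/dx factor.

With everything moved to the left-hand side, differentiate term by term:
  d/dx[4y] = 4·y'
  d/dx[ln(x)] = 1/x
  d/dx[-12] = 0

Separating the contributions that come from x directly and those that come through y:
  without y':      1/x
  multiplying y':  4

so (1/x) + (4)·y' = 0, and therefore
  dy/dx = -(1/x)/(4) = -1/(4x)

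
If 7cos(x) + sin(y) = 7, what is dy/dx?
Differentiate the relation implicitly: treat y = y(x) and apply the chain rule, so every y-derivative picks up a y' = dy/dx factor.

With everything moved to the left-hand side, differentiate term by term:
  d/dx[sin(y)] = y'·cos(y)
  d/dx[7cos(x)] = -7sin(x)
  d/dx[-7] = 0

Separating the contributions that come from x directly and those that come through y:
  without y':      -7sin(x)
  multiplying y':  cos(y)

so (-7sin(x)) + (cos(y))·y' = 0, and therefore
  dy/dx = -(-7sin(x))/(cos(y)) = 7sin(x)/cos(y)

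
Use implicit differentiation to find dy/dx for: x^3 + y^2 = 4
Differentiate both sides with respect to x, treating y as y(x). By the chain rule, any term containing y contributes a factor of y' = dy/dx when we differentiate it.

Move every term to one side and write the relation as F(x, y) = 0. Term by term,
  d/dx[x^3] = 3x^2
  d/dx[y^2] = 2y·y'
  d/dx[-4] = 0

The pieces without y' make up ∂F/∂x and the coefficient of y' is ∂F/∂y:
  ∂F/∂x = 3x^2,
  ∂F/∂y = 2y.

Since d/dx[F] = ∂F/∂x + (∂F/∂y)·y' = 0, solve for y':
  (∂F/∂y)·y' = -∂F/∂x
  dy/dx = -(∂F/∂x)/(∂F/∂y) = -(3x^2)/(2y) = -3x^2/(2y)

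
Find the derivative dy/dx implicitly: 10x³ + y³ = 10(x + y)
Take d/dx of both sides. Since y is implicitly a function of x, the chain rule attaches a y' = dy/dx factor whenever we differentiate through y.

Set F(x, y) = (left side) − (right side), so the curve is F = 0. Differentiating each term of F:
  d/dx[10x^3] = 30x^2
  d/dx[-10x] = -10
  d/dx[y^3] = 3y^2·y'
  d/dx[-10y] = -10·y'

Collecting, the y'-free part is the partial derivative in x and the y' coefficient is the partial derivative in y:
  ∂F/∂x = 30x^2 - 10
  ∂F/∂y = 3y^2 - 10

so d/dx[F(x, y(x))] = ∂F/∂x + (∂F/∂y)·y' = 0. Rearranging,
  dy/dx = -(∂F/∂x)/(∂F/∂y) = -(30x^2 - 10)/(3y^2 - 10) = 10(1 - 3x^2)/(3y^2 - 10)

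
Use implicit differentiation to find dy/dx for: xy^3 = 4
Differentiate the relation implicitly: treat y = y(x) and apply the chain rule, so every y-derivative picks up a y' = dy/dx factor.

With everything moved to the left-hand side, differentiate term by term:
  d/dx[xy^3] = 3xy^2·y' + y^3
  d/dx[-4] = 0

Separating the contributions that come from x directly and those that come through y:
  without y':      y^3
  multiplying y':  3xy^2

so (y^3) + (3xy^2)·y' = 0, and therefore
  dy/dx = -(y^3)/(3xy^2) = -y/(3x)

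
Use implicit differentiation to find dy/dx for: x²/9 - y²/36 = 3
Differentiate the relation implicitly: treat y = y(x) and apply the chain rule, so every y-derivative picks up a y' = dy/dx factor.

With everything moved to the left-hand side, differentiate term by term:
  d/dx[x^2/9] = 2x/9
  d/dx[-y^2/36] = -y·y'/18
  d/dx[-3] = 0

Separating the contributions that come from x directly and those that come through y:
  without y':      2x/9
  multiplying y':  -y/18

so (2x/9) + (-y/18)·y' = 0, and therefore
  dy/dx = -(2x/9)/(-y/18) = 4x/y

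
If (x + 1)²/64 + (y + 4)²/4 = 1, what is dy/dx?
Take d/dx of both sides. Since y is implicitly a function of x, the chain rule attaches a y' = dy/dx factor whenever we differentiate through y.

Set F(x, y) = (left side) − (right side), so the curve is F = 0. Differentiating each term of F:
  d/dx[(x + 1)^2/64] = x/32 + 1/32
  d/dx[(y + 4)^2/4] = y'(y + 4)/2
  d/dx[-1] = 0

Collecting, the y'-free part is the partial derivative in x and the y' coefficient is the partial derivative in y:
  ∂F/∂x = x/32 + 1/32
  ∂F/∂y = y/2 + 2

so d/dx[F(x, y(x))] = ∂F/∂x + (∂F/∂y)·y' = 0. Rearranging,
  dy/dx = -(∂F/∂x)/(∂F/∂y) = -(x/32 + 1/32)/(y/2 + 2)
        = -((x + 1)/32)/((y + 4)/2) = (-x - 1)/(16(y + 4))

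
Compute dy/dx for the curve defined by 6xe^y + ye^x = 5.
Differentiate both sides with respect to x, treating y as y(x). By the chain rule, any term containing y contributes a factor of y' = dy/dx when we differentiate it.

Move every term to one side and write the relation as F(x, y) = 0. Term by term,
  d/dx[6x·e^(y)] = 6x·y'·e^(y) + 6e^(y)
  d/dx[y·e^(x)] = y·e^(x) + y'·e^(x)
  d/dx[-5] = 0

The pieces without y' make up ∂F/∂x and the coefficient of y' is ∂F/∂y:
  ∂F/∂x = y·e^(x) + 6e^(y),
  ∂F/∂y = 6x·e^(y) + e^(x).

Since d/dx[F] = ∂F/∂x + (∂F/∂y)·y' = 0, solve for y':
  (∂F/∂y)·y' = -∂F/∂x
  dy/dx = -(∂F/∂x)/(∂F/∂y) = -(y·e^(x) + 6e^(y))/(6x·e^(y) + e^(x)) = (-y·e^(x) - 6e^(y))/(6x·e^(y) + e^(x))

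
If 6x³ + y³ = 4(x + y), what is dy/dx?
Differentiate both sides with respect to x, treating y as y(x). By the chain rule, any term containing y contributes a factor of y' = dy/dx when we differentiate it.

Move every term to one side and write the relation as F(x, y) = 0. Term by term,
  d/dx[6x^3] = 18x^2
  d/dx[-4x] = -4
  d/dx[y^3] = 3y^2·y'
  d/dx[-4y] = -4·y'

The pieces without y' make up ∂F/∂x and the coefficient of y' is ∂F/∂y:
  ∂F/∂x = 18x^2 - 4,
  ∂F/∂y = 3y^2 - 4.

Since d/dx[F] = ∂F/∂x + (∂F/∂y)·y' = 0, solve for y':
  (∂F/∂y)·y' = -∂F/∂x
  dy/dx = -(∂F/∂x)/(∂F/∂y) = -(18x^2 - 4)/(3y^2 - 4) = 2(2 - 9x^2)/(3y^2 - 4)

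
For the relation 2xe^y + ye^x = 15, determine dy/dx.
Take d/dx of both sides. Since y is implicitly a function of x, the chain rule attaches a y' = dy/dx factor whenever we differentiate through y.

Set F(x, y) = (left side) − (right side), so the curve is F = 0. Differentiating each term of F:
  d/dx[2x·e^(y)] = 2x·y'·e^(y) + 2e^(y)
  d/dx[y·e^(x)] = y·e^(x) + y'·e^(x)
  d/dx[-15] = 0

Collecting, the y'-free part is the partial derivative in x and the y' coefficient is the partial derivative in y:
  ∂F/∂x = y·e^(x) + 2e^(y)
  ∂F/∂y = 2x·e^(y) + e^(x)

so d/dx[F(x, y(x))] = ∂F/∂x + (∂F/∂y)·y' = 0. Rearranging,
  dy/dx = -(∂F/∂x)/(∂F/∂y) = -(y·e^(x) + 2e^(y))/(2x·e^(y) + e^(x)) = (-y·e^(x) - 2e^(y))/(2x·e^(y) + e^(x))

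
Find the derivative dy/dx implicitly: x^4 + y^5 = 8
Take d/dx of both sides. Since y is implicitly a function of x, the chain rule attaches a y' = dy/dx factor whenever we differentiate through y.

Set F(x, y) = (left side) − (right side), so the curve is F = 0. Differentiating each term of F:
  d/dx[x^4] = 4x^3
  d/dx[y^5] = 5y^4·y'
  d/dx[-8] = 0

Collecting, the y'-free part is the partial derivative in x and the y' coefficient is the partial derivative in y:
  ∂F/∂x = 4x^3
  ∂F/∂y = 5y^4

so d/dx[F(x, y(x))] = ∂F/∂x + (∂F/∂y)·y' = 0. Rearranging,
  dy/dx = -(∂F/∂x)/(∂F/∂y) = -(4x^3)/(5y^4) = -4x^3/(5y^4)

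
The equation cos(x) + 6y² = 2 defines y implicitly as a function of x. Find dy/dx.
Differentiate both sides with respect to x, treating y as y(x). By the chain rule, any term containing y contributes a factor of y' = dy/dx when we differentiate it.

Move every term to one side and write the relation as F(x, y) = 0. Term by term,
  d/dx[6y^2] = 12y·y'
  d/dx[cos(x)] = -sin(x)
  d/dx[-2] = 0

The pieces without y' make up ∂F/∂x and the coefficient of y' is ∂F/∂y:
  ∂F/∂x = -sin(x),
  ∂F/∂y = 12y.

Since d/dx[F] = ∂F/∂x + (∂F/∂y)·y' = 0, solve for y':
  (∂F/∂y)·y' = -∂F/∂x
  dy/dx = -(∂F/∂x)/(∂F/∂y) = -(-sin(x))/(12y) = sin(x)/(12y)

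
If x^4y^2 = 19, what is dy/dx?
Differentiate the relation implicitly: treat y = y(x) and apply the chain rule, so every y-derivative picks up a y' = dy/dx factor.

With everything moved to the left-hand side, differentiate term by term:
  d/dx[x^4y^2] = 2x^4y·y' + 4x^3y^2
  d/dx[-19] = 0

Separating the contributions that come from x directly and those that come through y:
  without y':      4x^3y^2
  multiplying y':  2x^4y

so (4x^3y^2) + (2x^4y)·y' = 0, and therefore
  dy/dx = -(4x^3y^2)/(2x^4y) = -2y/x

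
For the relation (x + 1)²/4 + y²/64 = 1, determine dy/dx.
Take d/dx of both sides. Since y is implicitly a function of x, the chain rule attaches a y' = dy/dx factor whenever we differentiate through y.

Set F(x, y) = (left side) − (right side), so the curve is F = 0. Differentiating each term of F:
  d/dx[y^2/64] = y·y'/32
  d/dx[(x + 1)^2/4] = x/2 + 1/2
  d/dx[-1] = 0

Collecting, the y'-free part is the partial derivative in x and the y' coefficient is the partial derivative in y:
  ∂F/∂x = x/2 + 1/2
  ∂F/∂y = y/32

so d/dx[F(x, y(x))] = ∂F/∂x + (∂F/∂y)·y' = 0. Rearranging,
  dy/dx = -(∂F/∂x)/(∂F/∂y) = -(x/2 + 1/2)/(y/32)
        = -((x + 1)/2)/(y/32) = 16(-x - 1)/y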